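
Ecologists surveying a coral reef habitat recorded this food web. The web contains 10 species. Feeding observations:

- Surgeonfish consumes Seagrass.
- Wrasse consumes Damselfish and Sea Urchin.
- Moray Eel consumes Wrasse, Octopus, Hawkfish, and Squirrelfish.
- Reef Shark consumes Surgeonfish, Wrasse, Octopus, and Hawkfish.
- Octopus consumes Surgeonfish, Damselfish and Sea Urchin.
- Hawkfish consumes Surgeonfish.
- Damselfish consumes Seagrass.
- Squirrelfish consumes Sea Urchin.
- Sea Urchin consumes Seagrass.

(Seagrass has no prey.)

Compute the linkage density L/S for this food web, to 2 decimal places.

There are L = 18 links among S = 10 species.
L/S = 18/10 = 1.8000 ≈ 1.80.

L/S = 1.80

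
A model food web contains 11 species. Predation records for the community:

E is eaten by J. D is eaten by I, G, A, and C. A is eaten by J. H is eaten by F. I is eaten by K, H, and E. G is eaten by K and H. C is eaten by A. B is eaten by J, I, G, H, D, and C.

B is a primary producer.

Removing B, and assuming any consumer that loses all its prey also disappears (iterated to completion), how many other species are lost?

Remove B.
Round 1: D (all prey gone) → extinct.
Round 2: G (all prey gone), I (all prey gone), C (all prey gone) → extinct.
Round 3: E (all prey gone), H (all prey gone), A (all prey gone), K (all prey gone) → extinct.
Round 4: F (all prey gone), J (all prey gone) → extinct.
No further losses. Total secondary extinctions: 10.

10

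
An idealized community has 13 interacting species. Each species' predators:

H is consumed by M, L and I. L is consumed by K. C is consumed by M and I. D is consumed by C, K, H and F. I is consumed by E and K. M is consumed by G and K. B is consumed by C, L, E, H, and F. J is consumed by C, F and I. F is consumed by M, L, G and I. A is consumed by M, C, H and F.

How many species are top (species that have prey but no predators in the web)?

3

Top species (has prey, but nothing eats it): K, G, E.
Count: 3.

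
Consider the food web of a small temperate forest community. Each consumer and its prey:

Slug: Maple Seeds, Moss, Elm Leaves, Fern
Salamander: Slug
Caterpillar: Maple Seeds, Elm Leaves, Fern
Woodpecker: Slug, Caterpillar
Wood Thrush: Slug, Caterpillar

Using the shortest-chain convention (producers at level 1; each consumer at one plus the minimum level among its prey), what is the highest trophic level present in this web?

3

Producers (level 1): Maple Seeds, Moss, Elm Leaves, Fern.
Following each consumer down to its lowest-level prey: Maple Seeds → Slug → Salamander (levels 1 through 3).
All prey of Salamander (Slug 2) are at level 2 or above, so Salamander is at level 1 + 2 = 3.
Every consumer has at least one prey at level 2 or below, so none exceeds level 3.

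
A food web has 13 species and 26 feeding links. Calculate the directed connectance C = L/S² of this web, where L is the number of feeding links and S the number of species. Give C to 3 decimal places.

C = 0.154

The web has S = 13 species and L = 26 feeding links.
C = L / S² = 26 / 169 = 0.1538 ≈ 0.154.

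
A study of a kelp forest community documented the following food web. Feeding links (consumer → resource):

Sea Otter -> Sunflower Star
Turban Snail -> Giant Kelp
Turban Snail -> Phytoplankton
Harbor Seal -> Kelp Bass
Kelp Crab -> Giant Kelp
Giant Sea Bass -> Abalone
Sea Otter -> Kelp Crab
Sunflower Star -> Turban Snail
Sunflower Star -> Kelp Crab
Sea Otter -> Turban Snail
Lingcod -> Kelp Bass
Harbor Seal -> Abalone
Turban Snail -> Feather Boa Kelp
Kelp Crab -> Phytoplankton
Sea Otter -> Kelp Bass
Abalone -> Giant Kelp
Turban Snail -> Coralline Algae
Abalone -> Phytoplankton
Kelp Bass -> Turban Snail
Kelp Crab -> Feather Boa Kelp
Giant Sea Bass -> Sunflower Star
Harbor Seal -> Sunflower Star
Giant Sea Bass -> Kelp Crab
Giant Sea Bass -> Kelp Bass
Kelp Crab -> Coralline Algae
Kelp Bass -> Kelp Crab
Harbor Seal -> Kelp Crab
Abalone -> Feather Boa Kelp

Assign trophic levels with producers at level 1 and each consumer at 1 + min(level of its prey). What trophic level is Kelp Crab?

Trophic level 2

Phytoplankton is a producer → level 1.
Kelp Crab eats Phytoplankton → level 2.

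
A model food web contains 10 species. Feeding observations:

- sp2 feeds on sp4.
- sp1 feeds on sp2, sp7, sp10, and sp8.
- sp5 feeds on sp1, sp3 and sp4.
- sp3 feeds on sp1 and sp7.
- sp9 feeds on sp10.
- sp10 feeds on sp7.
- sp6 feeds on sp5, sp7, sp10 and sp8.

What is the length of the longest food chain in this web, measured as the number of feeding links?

5 links

One longest chain: sp7 → sp10 → sp1 → sp3 → sp5 → sp6.
It has 6 species and 5 links.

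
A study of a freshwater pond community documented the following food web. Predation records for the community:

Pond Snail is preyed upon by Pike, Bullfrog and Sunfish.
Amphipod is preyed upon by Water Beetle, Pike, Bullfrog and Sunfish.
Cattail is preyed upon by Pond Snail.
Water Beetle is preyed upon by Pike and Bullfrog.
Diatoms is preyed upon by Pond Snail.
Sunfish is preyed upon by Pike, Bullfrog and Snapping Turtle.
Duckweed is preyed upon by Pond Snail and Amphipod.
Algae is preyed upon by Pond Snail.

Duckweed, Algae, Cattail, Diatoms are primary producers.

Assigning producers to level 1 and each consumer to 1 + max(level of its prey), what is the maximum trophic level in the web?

4

Producers (level 1): Duckweed, Algae, Cattail, Diatoms.
Duckweed → Amphipod → Sunfish → Snapping Turtle gives Snapping Turtle level 4.
No species has a prey at level 4, so no species reaches level 5.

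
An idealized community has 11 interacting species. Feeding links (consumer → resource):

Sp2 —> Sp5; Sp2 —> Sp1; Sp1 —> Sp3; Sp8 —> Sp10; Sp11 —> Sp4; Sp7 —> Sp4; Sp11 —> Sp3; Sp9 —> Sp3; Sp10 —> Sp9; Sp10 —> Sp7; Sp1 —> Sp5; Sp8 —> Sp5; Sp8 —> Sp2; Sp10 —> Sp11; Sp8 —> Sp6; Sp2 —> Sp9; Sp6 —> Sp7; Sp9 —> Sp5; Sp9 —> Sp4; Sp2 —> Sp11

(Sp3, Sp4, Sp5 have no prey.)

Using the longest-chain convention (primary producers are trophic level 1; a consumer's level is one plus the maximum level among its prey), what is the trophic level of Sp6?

Trophic level 3

Sp4 is a producer → level 1.
Sp7 eats Sp4 → level 2.
Sp6 eats Sp7 → level 3.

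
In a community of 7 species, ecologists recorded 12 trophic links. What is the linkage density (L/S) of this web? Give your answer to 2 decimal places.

L/S = 1.71

There are L = 12 links among S = 7 species.
L/S = 12/7 = 1.7143 ≈ 1.71.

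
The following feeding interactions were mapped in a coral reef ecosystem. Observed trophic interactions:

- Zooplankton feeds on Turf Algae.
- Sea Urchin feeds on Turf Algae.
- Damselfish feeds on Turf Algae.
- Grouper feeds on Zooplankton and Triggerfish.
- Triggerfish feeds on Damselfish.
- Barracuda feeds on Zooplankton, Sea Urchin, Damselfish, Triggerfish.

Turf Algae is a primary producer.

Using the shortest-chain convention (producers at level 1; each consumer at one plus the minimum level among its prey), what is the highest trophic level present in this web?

3

Producers (level 1): Turf Algae.
Following each consumer down to its lowest-level prey: Turf Algae → Zooplankton → Barracuda (levels 1 through 3).
All prey of Barracuda (Zooplankton 2, Sea Urchin 2, Damselfish 2, Triggerfish 3) are at level 2 or above, so Barracuda is at level 1 + 2 = 3.
Every consumer has at least one prey at level 2 or below, so none exceeds level 3.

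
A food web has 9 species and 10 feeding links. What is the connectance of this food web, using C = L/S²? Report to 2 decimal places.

C = 0.12

The web has S = 9 species and L = 10 feeding links.
C = L / S² = 10 / 81 = 0.1235 ≈ 0.12.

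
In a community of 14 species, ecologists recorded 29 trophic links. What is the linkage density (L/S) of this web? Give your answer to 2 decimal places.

L/S = 2.07

There are L = 29 links among S = 14 species.
L/S = 29/14 = 2.0714 ≈ 2.07.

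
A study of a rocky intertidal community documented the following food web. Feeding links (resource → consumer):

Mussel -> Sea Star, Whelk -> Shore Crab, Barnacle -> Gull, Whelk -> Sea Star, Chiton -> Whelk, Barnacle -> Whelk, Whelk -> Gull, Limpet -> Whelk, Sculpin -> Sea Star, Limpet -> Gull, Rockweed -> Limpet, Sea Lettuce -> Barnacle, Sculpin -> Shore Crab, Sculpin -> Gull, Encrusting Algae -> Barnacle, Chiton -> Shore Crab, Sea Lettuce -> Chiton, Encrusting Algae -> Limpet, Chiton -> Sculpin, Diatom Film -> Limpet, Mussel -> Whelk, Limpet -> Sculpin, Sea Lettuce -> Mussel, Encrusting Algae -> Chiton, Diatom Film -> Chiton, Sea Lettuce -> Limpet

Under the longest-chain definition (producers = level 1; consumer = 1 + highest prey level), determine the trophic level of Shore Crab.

Trophic level 4

Sea Lettuce is a producer → level 1.
Limpet eats Sea Lettuce (level 1); other prey at levels: Rockweed 1, Encrusting Algae 1, Diatom Film 1 → level 2.
Sculpin eats Limpet (level 2); other prey at levels: Chiton 2 → level 3.
Shore Crab eats Sculpin (level 3); other prey at levels: Chiton 2, Whelk 3 → level 4.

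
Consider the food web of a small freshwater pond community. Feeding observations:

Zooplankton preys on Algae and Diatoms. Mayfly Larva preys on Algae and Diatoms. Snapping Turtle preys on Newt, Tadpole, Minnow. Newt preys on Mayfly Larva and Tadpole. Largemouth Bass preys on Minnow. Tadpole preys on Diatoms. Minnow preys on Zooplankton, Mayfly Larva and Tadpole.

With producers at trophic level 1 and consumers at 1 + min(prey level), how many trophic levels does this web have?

4

Producers (level 1): Algae, Diatoms.
Following each consumer down to its lowest-level prey: Algae → Zooplankton → Minnow → Largemouth Bass (levels 1 through 4).
All prey of Largemouth Bass (Minnow 3) are at level 3 or above, so Largemouth Bass is at level 1 + 3 = 4.
Every consumer has at least one prey at level 3 or below, so none exceeds level 4.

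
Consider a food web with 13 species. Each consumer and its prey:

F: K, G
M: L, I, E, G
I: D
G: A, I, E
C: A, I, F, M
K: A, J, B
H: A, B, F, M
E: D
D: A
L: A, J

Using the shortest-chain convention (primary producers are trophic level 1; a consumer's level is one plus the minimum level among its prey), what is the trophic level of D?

Trophic level 2

A is a producer → level 1.
D eats A → level 2.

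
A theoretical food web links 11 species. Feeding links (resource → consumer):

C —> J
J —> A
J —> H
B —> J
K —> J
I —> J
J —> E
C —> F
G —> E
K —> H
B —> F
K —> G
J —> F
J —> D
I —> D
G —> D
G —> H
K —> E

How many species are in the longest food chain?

One longest chain: K → G → D.
It has 3 species and 2 links.

3 species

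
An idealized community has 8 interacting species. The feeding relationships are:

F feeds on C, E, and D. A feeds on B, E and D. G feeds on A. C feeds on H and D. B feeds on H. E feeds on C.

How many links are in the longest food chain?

One longest chain: H → C → E → A → G.
It has 5 species and 4 links.

4 links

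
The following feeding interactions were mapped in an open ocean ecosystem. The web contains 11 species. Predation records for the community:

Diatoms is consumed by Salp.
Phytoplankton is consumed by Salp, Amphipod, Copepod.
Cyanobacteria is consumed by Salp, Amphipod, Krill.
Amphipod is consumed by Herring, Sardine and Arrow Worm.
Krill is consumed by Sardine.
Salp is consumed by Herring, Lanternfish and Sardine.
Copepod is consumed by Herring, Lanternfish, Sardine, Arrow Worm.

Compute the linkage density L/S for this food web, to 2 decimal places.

There are L = 18 links among S = 11 species.
L/S = 18/11 = 1.6364 ≈ 1.64.

L/S = 1.64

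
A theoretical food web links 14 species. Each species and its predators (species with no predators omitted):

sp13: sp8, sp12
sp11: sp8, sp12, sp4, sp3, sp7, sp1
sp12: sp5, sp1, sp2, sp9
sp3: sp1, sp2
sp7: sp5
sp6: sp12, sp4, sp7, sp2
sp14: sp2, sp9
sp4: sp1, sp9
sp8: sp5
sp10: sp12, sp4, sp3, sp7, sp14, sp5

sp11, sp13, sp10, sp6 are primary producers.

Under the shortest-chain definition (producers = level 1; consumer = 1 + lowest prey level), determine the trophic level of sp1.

Trophic level 2

sp11 is a producer → level 1.
sp1 eats sp11 → level 2.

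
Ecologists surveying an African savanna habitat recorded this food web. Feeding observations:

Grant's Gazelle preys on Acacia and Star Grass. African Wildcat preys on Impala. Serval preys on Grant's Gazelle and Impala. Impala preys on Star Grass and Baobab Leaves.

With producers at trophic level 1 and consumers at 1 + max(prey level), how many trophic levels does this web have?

3

Producers (level 1): Baobab Leaves, Acacia, Star Grass.
Baobab Leaves → Impala → Serval gives Serval level 3.
No species has a prey at level 3, so no species reaches level 4.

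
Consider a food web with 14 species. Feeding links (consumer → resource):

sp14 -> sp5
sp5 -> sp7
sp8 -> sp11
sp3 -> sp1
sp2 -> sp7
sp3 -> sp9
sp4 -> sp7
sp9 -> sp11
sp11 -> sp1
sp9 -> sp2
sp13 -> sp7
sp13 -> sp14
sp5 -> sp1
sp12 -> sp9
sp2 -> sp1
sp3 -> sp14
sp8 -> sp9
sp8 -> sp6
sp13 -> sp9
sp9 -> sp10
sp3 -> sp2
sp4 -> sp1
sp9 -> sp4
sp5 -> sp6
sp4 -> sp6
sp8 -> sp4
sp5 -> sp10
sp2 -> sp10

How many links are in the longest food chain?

3 links

One longest chain: sp7 → sp2 → sp9 → sp13.
It has 4 species and 3 links.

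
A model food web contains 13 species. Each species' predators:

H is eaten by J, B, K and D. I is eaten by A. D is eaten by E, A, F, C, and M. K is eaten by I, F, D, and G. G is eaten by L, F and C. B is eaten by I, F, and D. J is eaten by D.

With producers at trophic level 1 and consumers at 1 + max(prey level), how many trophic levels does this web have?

Producers (level 1): H.
H → B → I → A gives A level 4.
No species has a prey at level 4, so no species reaches level 5.

4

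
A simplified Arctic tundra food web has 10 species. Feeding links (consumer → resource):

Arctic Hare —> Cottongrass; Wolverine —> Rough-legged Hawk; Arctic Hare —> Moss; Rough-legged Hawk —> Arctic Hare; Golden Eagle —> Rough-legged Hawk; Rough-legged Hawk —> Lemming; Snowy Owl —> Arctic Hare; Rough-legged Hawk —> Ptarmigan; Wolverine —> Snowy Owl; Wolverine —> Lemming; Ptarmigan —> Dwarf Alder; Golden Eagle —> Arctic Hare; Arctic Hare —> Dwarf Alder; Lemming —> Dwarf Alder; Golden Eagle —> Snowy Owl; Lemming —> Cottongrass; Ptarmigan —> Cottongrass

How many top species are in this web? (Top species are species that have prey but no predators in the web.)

2

Top species (has prey, but nothing eats it): Golden Eagle, Wolverine.
Count: 2.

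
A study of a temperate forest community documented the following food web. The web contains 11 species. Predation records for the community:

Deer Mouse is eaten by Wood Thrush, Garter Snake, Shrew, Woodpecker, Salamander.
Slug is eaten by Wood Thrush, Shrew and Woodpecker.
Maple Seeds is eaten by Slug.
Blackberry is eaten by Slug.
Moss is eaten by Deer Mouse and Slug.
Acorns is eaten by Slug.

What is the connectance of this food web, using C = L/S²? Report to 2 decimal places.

The web has S = 11 species and L = 13 feeding links.
C = L / S² = 13 / 121 = 0.1074 ≈ 0.11.

C = 0.11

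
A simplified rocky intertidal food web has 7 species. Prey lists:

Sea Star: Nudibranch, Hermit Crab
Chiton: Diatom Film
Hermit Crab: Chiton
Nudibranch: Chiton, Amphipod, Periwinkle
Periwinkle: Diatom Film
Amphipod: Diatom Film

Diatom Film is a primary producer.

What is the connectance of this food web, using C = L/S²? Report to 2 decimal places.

C = 0.18

The web has S = 7 species and L = 9 feeding links.
C = L / S² = 9 / 49 = 0.1837 ≈ 0.18.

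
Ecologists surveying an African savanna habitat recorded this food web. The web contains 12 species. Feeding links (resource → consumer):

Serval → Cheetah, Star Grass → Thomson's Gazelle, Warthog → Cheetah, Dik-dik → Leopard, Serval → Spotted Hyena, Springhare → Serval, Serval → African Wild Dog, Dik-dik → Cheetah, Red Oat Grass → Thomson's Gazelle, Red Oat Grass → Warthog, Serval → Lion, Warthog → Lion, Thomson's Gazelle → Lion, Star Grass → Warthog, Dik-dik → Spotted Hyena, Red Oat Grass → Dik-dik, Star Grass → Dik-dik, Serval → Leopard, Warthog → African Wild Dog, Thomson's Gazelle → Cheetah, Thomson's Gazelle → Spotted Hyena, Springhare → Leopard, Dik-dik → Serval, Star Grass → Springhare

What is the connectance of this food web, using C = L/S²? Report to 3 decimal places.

C = 0.167

The web has S = 12 species and L = 24 feeding links.
C = L / S² = 24 / 144 = 0.1667 ≈ 0.167.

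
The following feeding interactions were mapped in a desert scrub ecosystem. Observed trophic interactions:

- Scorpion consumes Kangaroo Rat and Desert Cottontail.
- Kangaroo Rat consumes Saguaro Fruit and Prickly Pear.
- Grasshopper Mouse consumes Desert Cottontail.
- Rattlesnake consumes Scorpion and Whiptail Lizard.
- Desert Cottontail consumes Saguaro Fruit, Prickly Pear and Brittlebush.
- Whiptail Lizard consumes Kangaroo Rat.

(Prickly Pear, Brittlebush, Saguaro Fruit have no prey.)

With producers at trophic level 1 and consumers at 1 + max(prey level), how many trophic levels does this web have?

Producers (level 1): Prickly Pear, Brittlebush, Saguaro Fruit.
Prickly Pear → Kangaroo Rat → Scorpion → Rattlesnake gives Rattlesnake level 4.
No species has a prey at level 4, so no species reaches level 5.

4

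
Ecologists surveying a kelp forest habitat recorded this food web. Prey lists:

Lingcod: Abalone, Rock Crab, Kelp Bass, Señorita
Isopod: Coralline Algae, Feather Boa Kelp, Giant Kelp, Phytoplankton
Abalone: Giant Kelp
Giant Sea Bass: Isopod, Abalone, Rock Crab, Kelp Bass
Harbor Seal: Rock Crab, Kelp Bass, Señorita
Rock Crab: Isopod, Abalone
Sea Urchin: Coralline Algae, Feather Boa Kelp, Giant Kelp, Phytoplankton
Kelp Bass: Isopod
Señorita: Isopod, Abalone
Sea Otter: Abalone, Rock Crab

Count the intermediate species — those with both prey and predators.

Intermediate species (has both prey and predators): Isopod, Abalone, Rock Crab, Kelp Bass, Señorita.
Count: 5.

5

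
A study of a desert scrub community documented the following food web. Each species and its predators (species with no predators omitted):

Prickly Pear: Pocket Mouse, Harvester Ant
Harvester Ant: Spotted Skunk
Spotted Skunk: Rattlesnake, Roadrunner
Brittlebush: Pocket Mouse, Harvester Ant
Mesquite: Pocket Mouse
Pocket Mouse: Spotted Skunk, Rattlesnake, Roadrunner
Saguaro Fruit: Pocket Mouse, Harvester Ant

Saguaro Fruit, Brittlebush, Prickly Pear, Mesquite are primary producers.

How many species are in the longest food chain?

One longest chain: Saguaro Fruit → Pocket Mouse → Spotted Skunk → Rattlesnake.
It has 4 species and 3 links.

4 species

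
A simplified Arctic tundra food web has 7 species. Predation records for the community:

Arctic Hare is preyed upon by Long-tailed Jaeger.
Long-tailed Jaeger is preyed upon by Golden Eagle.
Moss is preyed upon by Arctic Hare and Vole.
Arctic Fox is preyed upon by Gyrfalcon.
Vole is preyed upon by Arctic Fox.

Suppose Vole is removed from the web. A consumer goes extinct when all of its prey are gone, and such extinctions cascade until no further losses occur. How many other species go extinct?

Remove Vole.
Round 1: Arctic Fox (all prey gone) → extinct.
Round 2: Gyrfalcon (all prey gone) → extinct.
No further losses. Total secondary extinctions: 2.

2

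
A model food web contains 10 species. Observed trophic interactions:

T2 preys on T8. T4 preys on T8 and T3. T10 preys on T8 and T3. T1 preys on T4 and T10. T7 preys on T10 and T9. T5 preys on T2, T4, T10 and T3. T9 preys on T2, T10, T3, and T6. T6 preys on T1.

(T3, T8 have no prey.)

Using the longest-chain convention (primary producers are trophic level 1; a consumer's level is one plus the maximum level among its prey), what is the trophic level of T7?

Trophic level 6

T3 is a producer → level 1.
T4 eats T3 (level 1); other prey at levels: T8 1 → level 2.
T1 eats T4 (level 2); other prey at levels: T10 2 → level 3.
T6 eats T1 → level 4.
T9 eats T6 (level 4); other prey at levels: T3 1, T10 2, T2 2 → level 5.
T7 eats T9 (level 5); other prey at levels: T10 2 → level 6.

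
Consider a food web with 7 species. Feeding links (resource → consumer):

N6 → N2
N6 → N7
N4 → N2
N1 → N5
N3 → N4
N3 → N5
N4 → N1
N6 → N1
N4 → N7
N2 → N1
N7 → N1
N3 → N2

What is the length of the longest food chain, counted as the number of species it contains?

One longest chain: N3 → N4 → N7 → N1 → N5.
It has 5 species and 4 links.

5 species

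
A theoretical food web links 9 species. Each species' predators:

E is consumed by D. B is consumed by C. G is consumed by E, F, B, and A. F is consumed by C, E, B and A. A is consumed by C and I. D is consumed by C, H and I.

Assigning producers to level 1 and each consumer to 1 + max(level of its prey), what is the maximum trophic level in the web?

5

Producers (level 1): G.
G → F → E → D → I gives I level 5.
No species has a prey at level 5, so no species reaches level 6.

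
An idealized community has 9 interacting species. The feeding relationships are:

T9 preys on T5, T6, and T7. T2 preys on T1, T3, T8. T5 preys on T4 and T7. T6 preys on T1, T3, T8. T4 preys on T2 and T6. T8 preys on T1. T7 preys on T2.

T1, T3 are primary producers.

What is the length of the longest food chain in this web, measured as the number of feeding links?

One longest chain: T1 → T8 → T2 → T4 → T5 → T9.
It has 6 species and 5 links.

5 links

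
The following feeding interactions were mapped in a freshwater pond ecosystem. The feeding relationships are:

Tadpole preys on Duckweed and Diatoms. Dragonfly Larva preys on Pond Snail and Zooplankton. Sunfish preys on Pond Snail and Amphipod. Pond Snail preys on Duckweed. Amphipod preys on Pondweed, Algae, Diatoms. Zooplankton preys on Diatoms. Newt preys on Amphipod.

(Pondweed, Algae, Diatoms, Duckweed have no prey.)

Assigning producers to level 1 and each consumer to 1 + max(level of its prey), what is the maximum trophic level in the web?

3

Producers (level 1): Pondweed, Algae, Diatoms, Duckweed.
Pondweed → Amphipod → Newt gives Newt level 3.
No species has a prey at level 3, so no species reaches level 4.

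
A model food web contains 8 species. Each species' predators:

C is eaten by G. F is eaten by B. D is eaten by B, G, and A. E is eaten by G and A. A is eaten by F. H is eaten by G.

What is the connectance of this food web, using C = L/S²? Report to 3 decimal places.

The web has S = 8 species and L = 9 feeding links.
C = L / S² = 9 / 64 = 0.1406 ≈ 0.141.

C = 0.141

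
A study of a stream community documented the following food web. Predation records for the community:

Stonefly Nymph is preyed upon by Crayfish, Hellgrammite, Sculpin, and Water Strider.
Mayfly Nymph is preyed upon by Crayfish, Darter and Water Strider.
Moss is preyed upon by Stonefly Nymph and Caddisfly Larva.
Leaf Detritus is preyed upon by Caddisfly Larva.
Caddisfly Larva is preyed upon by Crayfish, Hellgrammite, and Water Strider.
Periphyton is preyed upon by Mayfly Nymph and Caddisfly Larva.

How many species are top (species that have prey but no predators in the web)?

Top species (has prey, but nothing eats it): Water Strider, Hellgrammite, Crayfish, Sculpin, Darter.
Count: 5.

5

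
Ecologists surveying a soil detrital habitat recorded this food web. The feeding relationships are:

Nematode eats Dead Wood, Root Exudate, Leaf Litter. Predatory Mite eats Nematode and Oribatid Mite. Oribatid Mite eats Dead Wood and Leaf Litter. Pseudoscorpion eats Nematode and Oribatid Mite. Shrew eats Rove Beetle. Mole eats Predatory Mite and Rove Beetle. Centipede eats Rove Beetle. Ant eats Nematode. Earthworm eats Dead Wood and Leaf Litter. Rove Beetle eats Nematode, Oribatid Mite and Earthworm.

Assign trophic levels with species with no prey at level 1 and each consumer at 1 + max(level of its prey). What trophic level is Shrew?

Root Exudate has no prey (basal) → level 1.
Nematode eats Root Exudate (level 1); other prey at levels: Leaf Litter 1, Dead Wood 1 → level 2.
Rove Beetle eats Nematode (level 2); other prey at levels: Earthworm 2, Oribatid Mite 2 → level 3.
Shrew eats Rove Beetle → level 4.

Trophic level 4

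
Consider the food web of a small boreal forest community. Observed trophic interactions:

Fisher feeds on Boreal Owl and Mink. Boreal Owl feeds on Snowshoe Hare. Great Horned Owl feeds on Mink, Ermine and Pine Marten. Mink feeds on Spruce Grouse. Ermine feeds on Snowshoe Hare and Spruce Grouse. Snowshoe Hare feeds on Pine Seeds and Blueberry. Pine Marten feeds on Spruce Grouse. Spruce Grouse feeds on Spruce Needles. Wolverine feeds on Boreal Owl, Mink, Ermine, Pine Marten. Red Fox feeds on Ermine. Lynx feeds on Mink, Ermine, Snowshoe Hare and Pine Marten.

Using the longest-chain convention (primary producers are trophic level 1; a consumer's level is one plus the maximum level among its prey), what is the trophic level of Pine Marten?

Spruce Needles is a producer → level 1.
Spruce Grouse eats Spruce Needles → level 2.
Pine Marten eats Spruce Grouse → level 3.

Trophic level 3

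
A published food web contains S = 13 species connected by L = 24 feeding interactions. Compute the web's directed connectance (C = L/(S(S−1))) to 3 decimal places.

C = 0.154

The web has S = 13 species and L = 24 feeding links.
C = L / (S(S−1)) = 24 / 156 = 0.1538 ≈ 0.154.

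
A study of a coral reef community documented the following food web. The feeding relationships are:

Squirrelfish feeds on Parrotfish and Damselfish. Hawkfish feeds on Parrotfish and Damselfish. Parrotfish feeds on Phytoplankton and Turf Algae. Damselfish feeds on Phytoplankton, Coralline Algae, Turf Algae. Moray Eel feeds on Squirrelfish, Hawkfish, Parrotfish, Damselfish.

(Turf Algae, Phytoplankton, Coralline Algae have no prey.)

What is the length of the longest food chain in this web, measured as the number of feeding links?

3 links

One longest chain: Turf Algae → Parrotfish → Squirrelfish → Moray Eel.
It has 4 species and 3 links.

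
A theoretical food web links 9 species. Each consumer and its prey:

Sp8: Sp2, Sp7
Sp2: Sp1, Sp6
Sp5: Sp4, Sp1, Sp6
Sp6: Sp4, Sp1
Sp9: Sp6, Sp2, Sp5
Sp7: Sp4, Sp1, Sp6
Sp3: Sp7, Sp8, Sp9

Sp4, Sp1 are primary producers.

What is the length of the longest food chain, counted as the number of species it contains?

One longest chain: Sp4 → Sp6 → Sp2 → Sp8 → Sp3.
It has 5 species and 4 links.

5 species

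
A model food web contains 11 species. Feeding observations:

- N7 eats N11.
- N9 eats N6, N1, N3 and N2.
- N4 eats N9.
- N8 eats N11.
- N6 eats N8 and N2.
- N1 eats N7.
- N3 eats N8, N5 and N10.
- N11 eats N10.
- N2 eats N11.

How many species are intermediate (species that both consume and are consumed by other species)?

8

Intermediate species (has both prey and predators): N11, N2, N7, N8, N1, N3, N6, N9.
Count: 8.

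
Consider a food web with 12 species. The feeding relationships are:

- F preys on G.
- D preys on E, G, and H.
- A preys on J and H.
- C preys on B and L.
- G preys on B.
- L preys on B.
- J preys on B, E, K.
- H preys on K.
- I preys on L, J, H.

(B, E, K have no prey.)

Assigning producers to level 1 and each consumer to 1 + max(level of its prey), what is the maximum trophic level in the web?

Producers (level 1): B, E, K.
K → H → D gives D level 3.
No species has a prey at level 3, so no species reaches level 4.

3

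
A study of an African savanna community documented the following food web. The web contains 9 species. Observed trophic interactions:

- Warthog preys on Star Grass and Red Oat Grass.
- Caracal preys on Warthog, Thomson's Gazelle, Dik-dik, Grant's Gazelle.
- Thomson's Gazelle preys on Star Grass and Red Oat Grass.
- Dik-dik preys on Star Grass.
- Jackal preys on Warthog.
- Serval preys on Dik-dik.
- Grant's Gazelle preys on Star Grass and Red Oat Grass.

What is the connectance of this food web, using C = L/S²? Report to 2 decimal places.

C = 0.16

The web has S = 9 species and L = 13 feeding links.
C = L / S² = 13 / 81 = 0.1605 ≈ 0.16.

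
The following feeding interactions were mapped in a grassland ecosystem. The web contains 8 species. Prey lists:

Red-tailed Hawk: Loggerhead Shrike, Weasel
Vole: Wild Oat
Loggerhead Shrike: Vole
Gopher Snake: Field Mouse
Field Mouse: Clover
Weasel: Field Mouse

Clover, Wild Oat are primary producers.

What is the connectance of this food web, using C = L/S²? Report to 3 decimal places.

The web has S = 8 species and L = 7 feeding links.
C = L / S² = 7 / 64 = 0.1094 ≈ 0.109.

C = 0.109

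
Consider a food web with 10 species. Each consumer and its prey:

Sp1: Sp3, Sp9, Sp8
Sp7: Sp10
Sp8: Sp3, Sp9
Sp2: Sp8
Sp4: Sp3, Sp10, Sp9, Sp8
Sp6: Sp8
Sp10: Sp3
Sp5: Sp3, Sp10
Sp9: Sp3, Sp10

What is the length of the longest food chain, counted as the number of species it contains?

5 species

One longest chain: Sp3 → Sp10 → Sp9 → Sp8 → Sp4.
It has 5 species and 4 links.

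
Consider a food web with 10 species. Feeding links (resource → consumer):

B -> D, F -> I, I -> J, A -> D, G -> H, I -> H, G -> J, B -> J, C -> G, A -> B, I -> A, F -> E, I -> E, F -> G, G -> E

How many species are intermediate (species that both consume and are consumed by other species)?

4

Intermediate species (has both prey and predators): G, I, A, B.
Count: 4.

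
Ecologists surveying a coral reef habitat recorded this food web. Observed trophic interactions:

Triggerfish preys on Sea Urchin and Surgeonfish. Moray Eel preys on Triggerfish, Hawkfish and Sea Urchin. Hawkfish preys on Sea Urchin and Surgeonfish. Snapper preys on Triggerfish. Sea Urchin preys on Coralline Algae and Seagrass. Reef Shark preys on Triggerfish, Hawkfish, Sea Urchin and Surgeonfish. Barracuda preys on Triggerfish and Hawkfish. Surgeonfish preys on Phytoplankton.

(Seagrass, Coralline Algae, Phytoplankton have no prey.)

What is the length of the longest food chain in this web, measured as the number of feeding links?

One longest chain: Phytoplankton → Surgeonfish → Triggerfish → Reef Shark.
It has 4 species and 3 links.

3 links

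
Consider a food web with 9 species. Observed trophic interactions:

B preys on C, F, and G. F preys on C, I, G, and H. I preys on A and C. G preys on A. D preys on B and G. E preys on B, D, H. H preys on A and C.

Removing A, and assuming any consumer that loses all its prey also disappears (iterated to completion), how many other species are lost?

1

Remove A.
Round 1: G (all prey gone) → extinct.
No further losses. Total secondary extinctions: 1.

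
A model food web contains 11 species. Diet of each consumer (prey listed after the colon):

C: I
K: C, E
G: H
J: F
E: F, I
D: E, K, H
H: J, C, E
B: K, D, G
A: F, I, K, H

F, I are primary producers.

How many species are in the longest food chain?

5 species

One longest chain: I → C → K → D → B.
It has 5 species and 4 links.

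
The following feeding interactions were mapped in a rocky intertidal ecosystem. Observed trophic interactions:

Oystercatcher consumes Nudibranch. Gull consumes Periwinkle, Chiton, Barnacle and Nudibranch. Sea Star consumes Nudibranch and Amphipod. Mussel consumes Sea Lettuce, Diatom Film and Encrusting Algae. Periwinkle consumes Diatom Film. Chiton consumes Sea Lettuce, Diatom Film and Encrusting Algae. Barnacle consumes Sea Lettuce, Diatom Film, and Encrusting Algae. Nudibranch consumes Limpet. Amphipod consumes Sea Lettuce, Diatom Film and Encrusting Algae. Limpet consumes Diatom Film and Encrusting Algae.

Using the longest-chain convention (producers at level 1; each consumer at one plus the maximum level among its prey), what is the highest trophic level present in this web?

4

Producers (level 1): Sea Lettuce, Encrusting Algae, Diatom Film.
Encrusting Algae → Limpet → Nudibranch → Oystercatcher gives Oystercatcher level 4.
No species has a prey at level 4, so no species reaches level 5.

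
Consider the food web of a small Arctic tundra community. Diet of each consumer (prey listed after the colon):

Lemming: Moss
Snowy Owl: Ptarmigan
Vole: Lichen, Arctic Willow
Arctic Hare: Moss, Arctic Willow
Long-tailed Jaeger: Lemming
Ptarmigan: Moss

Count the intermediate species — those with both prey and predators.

Intermediate species (has both prey and predators): Ptarmigan, Lemming.
Count: 2.

2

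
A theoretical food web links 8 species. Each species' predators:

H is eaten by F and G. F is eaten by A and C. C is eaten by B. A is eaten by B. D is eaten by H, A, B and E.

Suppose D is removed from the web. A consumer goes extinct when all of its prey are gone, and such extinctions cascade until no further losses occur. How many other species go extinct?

Remove D.
Round 1: E (all prey gone), H (all prey gone) → extinct.
Round 2: G (all prey gone), F (all prey gone) → extinct.
Round 3: A (all prey gone), C (all prey gone) → extinct.
Round 4: B (all prey gone) → extinct.
No further losses. Total secondary extinctions: 7.

7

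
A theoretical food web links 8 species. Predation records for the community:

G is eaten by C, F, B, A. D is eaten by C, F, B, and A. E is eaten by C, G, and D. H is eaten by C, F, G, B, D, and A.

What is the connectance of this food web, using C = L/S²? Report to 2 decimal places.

C = 0.27

The web has S = 8 species and L = 17 feeding links.
C = L / S² = 17 / 64 = 0.2656 ≈ 0.27.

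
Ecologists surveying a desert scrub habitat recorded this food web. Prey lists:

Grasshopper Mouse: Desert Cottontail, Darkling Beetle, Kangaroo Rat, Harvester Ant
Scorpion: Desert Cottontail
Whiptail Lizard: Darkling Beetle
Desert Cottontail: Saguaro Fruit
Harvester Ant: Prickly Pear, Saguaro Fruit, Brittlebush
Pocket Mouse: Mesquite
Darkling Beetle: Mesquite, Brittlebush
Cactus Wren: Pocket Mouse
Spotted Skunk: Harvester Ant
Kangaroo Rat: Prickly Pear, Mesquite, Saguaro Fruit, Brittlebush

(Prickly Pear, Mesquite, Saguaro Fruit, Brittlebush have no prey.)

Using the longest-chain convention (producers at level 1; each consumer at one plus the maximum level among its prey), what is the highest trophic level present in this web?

Producers (level 1): Prickly Pear, Mesquite, Saguaro Fruit, Brittlebush.
Prickly Pear → Harvester Ant → Grasshopper Mouse gives Grasshopper Mouse level 3.
No species has a prey at level 3, so no species reaches level 4.

3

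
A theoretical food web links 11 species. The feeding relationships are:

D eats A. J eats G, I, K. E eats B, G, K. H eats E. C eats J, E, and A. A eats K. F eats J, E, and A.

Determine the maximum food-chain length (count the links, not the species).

2 links

One longest chain: K → A → D.
It has 3 species and 2 links.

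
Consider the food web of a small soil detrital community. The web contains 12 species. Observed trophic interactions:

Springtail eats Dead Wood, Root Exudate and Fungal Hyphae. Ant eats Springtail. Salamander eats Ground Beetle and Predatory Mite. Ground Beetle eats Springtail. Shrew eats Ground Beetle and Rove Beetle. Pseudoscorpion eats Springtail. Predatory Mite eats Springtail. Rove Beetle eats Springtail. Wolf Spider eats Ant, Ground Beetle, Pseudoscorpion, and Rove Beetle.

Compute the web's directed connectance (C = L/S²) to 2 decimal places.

The web has S = 12 species and L = 16 feeding links.
C = L / S² = 16 / 144 = 0.1111 ≈ 0.11.

C = 0.11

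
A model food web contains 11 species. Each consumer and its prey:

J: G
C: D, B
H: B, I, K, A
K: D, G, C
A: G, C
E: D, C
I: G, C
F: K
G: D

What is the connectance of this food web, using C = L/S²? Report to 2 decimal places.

C = 0.15

The web has S = 11 species and L = 18 feeding links.
C = L / S² = 18 / 121 = 0.1488 ≈ 0.15.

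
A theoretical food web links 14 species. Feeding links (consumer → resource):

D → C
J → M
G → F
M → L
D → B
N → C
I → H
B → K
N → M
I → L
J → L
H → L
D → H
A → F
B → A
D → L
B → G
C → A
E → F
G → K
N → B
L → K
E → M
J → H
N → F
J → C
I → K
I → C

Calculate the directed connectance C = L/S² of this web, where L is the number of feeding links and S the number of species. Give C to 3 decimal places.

C = 0.143

The web has S = 14 species and L = 28 feeding links.
C = L / S² = 28 / 196 = 0.1429 ≈ 0.143.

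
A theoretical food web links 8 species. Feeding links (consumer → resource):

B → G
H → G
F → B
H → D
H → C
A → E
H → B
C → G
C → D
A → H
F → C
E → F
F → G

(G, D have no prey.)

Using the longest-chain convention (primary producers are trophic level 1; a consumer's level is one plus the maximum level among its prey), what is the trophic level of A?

G is a producer → level 1.
B eats G → level 2.
F eats B (level 2); other prey at levels: G 1, C 2 → level 3.
E eats F → level 4.
A eats E (level 4); other prey at levels: H 3 → level 5.

Trophic level 5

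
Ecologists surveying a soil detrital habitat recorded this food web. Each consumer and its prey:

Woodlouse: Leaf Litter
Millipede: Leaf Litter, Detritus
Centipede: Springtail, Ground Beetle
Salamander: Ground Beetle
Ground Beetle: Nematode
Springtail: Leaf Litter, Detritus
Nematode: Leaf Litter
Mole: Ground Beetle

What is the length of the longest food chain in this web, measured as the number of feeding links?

One longest chain: Leaf Litter → Nematode → Ground Beetle → Centipede.
It has 4 species and 3 links.

3 links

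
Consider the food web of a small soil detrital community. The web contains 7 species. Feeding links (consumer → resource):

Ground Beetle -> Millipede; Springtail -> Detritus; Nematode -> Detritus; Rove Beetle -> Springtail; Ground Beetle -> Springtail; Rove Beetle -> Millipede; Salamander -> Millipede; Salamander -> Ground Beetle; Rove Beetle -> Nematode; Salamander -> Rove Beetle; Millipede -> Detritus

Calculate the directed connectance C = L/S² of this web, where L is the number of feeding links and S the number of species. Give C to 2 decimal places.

C = 0.22

The web has S = 7 species and L = 11 feeding links.
C = L / S² = 11 / 49 = 0.2245 ≈ 0.22.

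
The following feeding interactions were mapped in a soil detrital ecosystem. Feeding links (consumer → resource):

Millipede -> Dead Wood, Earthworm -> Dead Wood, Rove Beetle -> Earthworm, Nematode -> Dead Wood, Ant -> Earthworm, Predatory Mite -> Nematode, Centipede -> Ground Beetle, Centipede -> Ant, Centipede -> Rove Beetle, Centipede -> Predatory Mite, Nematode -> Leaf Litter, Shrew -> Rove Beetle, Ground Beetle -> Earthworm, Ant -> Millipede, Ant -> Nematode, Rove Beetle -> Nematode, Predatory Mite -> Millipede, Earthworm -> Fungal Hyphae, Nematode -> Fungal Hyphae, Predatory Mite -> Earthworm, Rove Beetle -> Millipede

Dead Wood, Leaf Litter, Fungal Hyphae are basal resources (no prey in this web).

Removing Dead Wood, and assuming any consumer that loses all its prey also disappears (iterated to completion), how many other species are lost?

1

Remove Dead Wood.
Round 1: Millipede (all prey gone) → extinct.
No further losses. Total secondary extinctions: 1.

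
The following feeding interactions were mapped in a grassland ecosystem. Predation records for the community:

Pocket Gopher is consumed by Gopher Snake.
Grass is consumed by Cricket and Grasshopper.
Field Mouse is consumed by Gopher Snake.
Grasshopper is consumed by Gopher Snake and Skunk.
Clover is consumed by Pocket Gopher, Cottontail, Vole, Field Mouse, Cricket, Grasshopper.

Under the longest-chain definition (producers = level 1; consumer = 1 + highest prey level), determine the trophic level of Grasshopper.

Trophic level 2

Clover is a producer → level 1.
Grasshopper eats Clover (level 1); other prey at levels: Grass 1 → level 2.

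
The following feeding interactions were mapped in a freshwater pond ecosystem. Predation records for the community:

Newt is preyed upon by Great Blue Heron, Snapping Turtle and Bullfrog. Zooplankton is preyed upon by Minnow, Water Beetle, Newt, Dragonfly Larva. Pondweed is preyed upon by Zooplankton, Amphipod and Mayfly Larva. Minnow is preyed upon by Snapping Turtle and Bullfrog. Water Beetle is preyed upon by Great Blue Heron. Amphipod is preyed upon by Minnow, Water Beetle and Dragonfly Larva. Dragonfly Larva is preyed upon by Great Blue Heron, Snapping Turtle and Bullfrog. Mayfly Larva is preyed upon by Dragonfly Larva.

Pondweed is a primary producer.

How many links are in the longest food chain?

One longest chain: Pondweed → Zooplankton → Minnow → Snapping Turtle.
It has 4 species and 3 links.

3 links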